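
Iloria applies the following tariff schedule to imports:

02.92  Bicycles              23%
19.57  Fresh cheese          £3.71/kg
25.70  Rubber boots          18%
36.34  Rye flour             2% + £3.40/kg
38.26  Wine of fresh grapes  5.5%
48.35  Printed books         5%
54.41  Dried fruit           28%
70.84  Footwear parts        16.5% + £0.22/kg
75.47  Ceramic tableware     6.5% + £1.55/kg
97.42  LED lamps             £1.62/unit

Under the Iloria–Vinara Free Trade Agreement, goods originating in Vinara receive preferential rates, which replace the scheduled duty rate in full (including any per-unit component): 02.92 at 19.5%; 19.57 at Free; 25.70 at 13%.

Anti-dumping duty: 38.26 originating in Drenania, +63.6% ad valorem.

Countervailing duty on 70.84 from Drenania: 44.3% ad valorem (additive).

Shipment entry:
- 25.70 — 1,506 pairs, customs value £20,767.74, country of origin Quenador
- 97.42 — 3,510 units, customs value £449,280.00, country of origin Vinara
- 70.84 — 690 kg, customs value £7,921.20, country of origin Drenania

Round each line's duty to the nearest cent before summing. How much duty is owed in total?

£14,392.28

Line 1 (25.70, Quenador, 1,506 pairs, £20,767.74):
Base rate for 25.70 is 18%.
25.70 has an FTA preferential rate, but origin Quenador is not Vinara; base rate stands.
Duty = £20,767.74 × 18% = £3,738.19.
Line 2 (97.42, Vinara, 3,510 units, £449,280.00):
Base rate for 97.42 is £1.62/unit.
Origin Vinara is the FTA partner but 97.42 is not on the preference list; base rate stands.
Duty = 3,510 × £1.62 = £5,686.20.
Line 3 (70.84, Drenania, 690 kg, £7,921.20):
Base rate for 70.84 is 16.5% + £0.22/kg.
Additional duty on 70.84 from Drenania: +44.3%. Applied ad valorem rate: 16.5% + 44.3% = 60.8%.
Duty = £7,921.20 × 60.8% + 690 × £0.22 = £4,967.89.
Total = £3,738.19 + £5,686.20 + £4,967.89 = £14,392.28.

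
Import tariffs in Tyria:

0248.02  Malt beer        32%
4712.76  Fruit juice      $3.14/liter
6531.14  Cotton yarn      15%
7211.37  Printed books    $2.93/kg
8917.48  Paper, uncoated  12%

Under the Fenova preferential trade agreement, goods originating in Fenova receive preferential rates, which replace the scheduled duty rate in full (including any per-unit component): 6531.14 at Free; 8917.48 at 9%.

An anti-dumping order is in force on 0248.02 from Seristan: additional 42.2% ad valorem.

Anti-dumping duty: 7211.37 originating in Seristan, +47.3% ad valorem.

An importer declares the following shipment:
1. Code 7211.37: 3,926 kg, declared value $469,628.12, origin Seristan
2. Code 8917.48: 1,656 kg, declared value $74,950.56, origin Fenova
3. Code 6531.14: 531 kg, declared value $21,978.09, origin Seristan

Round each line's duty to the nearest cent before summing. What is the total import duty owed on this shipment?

Line 1 (7211.37, Seristan, 3,926 kg, $469,628.12):
Base rate for 7211.37 is $2.93/kg.
Additional duty on 7211.37 from Seristan: +47.3% ad valorem. Applied ad valorem rate = 47.3%.
Duty = $469,628.12 × 47.3% + 3,926 × $2.93 = $233,637.28.
Line 2 (8917.48, Fenova, 1,656 kg, $74,950.56):
Base rate for 8917.48 is 12%.
Origin Fenova qualifies under the Tyria–Fenova agreement and 8917.48 is covered: preferential rate 9% applies instead.
Duty = $74,950.56 × 9% = $6,745.55.
Line 3 (6531.14, Seristan, 531 kg, $21,978.09):
Base rate for 6531.14 is 15%.
6531.14 has an FTA preferential rate, but origin Seristan is not Fenova; base rate stands.
Duty = $21,978.09 × 15% = $3,296.71.
Total = $233,637.28 + $6,745.55 + $3,296.71 = $243,679.54.

$243,679.54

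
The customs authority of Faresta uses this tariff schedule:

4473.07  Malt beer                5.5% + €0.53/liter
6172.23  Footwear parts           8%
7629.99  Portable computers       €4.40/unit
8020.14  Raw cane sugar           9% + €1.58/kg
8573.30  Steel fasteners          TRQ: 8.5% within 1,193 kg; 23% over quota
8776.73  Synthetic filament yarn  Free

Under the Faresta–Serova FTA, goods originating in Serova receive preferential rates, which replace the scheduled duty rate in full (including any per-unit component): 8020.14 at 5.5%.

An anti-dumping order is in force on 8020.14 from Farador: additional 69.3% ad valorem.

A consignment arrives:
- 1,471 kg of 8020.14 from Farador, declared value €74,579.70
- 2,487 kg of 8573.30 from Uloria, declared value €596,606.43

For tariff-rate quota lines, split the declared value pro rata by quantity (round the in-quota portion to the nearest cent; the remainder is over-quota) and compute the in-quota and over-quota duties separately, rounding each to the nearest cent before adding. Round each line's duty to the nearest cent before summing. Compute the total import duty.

€156,442.20

Line 1 (8020.14, Farador, 1,471 kg, €74,579.70):
Base rate for 8020.14 is 9% + €1.58/kg.
8020.14 has an FTA preferential rate, but origin Farador is not Serova; base rate stands.
Additional duty on 8020.14 from Farador: +69.3%. Applied ad valorem rate: 9% + 69.3% = 78.3%.
Duty = €74,579.70 × 78.3% + 1,471 × €1.58 = €60,720.09.
Line 2 (8573.30, Uloria, 2,487 kg, €596,606.43):
Code 8573.30 is under a tariff-rate quota (threshold 1,193 kg). In-quota: 1,193 kg at 8.5%; over-quota: 1,294 kg at 23%.
Pro-rata value split: in-quota = €596,606.43 × 1,193/2,487 = €286,188.77; over-quota = €596,606.43 − €286,188.77 = €310,417.66.
In-quota duty = €286,188.77 × 8.5% = €24,326.05. Over-quota duty = €310,417.66 × 23% = €71,396.06.
Line duty = €24,326.05 + €71,396.06 = €95,722.11.
Total = €60,720.09 + €95,722.11 = €156,442.20.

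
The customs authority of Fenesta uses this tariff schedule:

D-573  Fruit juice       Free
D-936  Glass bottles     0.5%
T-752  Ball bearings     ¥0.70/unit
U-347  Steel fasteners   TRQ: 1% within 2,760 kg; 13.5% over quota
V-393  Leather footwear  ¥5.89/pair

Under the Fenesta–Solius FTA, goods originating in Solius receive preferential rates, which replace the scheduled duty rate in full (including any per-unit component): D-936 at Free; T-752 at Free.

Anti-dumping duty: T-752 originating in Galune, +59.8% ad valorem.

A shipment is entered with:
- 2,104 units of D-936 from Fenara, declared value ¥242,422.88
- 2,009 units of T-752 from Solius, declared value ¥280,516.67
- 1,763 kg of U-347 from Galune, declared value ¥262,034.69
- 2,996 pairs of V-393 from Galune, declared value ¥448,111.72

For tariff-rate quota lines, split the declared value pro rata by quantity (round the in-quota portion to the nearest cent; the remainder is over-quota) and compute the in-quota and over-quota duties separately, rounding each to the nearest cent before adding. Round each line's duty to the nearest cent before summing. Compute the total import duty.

Line 1 (D-936, Fenara, 2,104 units, ¥242,422.88):
Base rate for D-936 is 0.5%.
D-936 has an FTA preferential rate, but origin Fenara is not Solius; base rate stands.
Duty = ¥242,422.88 × 0.5% = ¥1,212.11.
Line 2 (T-752, Solius, 2,009 units, ¥280,516.67):
Base rate for T-752 is ¥0.70/unit.
Origin Solius qualifies under the Fenesta–Solius agreement and T-752 is covered: preferential rate Free applies instead.
The additional-duty order on T-752 targets Galune, not Solius; it does not apply.
Duty = ¥280,516.67 × 0% = ¥0.00.
Line 3 (U-347, Galune, 1,763 kg, ¥262,034.69):
Code U-347 is under a tariff-rate quota (threshold 2,760 kg). Quantity 1,763 kg is within the quota, so the in-quota rate 1% applies to the full value.
Duty = ¥262,034.69 × 1% = ¥2,620.35.
Line 4 (V-393, Galune, 2,996 pairs, ¥448,111.72):
Base rate for V-393 is ¥5.89/pair.
Duty = 2,996 × ¥5.89 = ¥17,646.44.
Total = ¥1,212.11 + ¥0.00 + ¥2,620.35 + ¥17,646.44 = ¥21,478.90.

¥21,478.90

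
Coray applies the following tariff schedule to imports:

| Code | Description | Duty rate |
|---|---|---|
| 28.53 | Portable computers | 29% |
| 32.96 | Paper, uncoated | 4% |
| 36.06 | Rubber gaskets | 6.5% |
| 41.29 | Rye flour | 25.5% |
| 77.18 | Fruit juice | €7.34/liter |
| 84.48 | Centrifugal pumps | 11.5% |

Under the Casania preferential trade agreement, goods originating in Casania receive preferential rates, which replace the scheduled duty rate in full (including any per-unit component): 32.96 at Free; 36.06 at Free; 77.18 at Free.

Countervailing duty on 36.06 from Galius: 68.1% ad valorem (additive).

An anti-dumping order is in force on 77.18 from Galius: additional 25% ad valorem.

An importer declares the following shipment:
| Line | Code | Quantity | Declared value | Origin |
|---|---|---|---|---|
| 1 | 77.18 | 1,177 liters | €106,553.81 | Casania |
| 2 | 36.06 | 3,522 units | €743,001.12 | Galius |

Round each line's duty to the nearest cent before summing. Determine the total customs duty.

Line 1 (77.18, Casania, 1,177 liters, €106,553.81):
Base rate for 77.18 is €7.34/liter.
Origin Casania qualifies under the Coray–Casania agreement and 77.18 is covered: preferential rate Free applies instead.
The additional-duty order on 77.18 targets Galius, not Casania; it does not apply.
Duty = €106,553.81 × 0% = €0.00.
Line 2 (36.06, Galius, 3,522 units, €743,001.12):
Base rate for 36.06 is 6.5%.
36.06 has an FTA preferential rate, but origin Galius is not Casania; base rate stands.
Additional duty on 36.06 from Galius: +68.1%. Applied ad valorem rate: 6.5% + 68.1% = 74.6%.
Duty = €743,001.12 × 74.6% = €554,278.84.
Total = €0.00 + €554,278.84 = €554,278.84.

€554,278.84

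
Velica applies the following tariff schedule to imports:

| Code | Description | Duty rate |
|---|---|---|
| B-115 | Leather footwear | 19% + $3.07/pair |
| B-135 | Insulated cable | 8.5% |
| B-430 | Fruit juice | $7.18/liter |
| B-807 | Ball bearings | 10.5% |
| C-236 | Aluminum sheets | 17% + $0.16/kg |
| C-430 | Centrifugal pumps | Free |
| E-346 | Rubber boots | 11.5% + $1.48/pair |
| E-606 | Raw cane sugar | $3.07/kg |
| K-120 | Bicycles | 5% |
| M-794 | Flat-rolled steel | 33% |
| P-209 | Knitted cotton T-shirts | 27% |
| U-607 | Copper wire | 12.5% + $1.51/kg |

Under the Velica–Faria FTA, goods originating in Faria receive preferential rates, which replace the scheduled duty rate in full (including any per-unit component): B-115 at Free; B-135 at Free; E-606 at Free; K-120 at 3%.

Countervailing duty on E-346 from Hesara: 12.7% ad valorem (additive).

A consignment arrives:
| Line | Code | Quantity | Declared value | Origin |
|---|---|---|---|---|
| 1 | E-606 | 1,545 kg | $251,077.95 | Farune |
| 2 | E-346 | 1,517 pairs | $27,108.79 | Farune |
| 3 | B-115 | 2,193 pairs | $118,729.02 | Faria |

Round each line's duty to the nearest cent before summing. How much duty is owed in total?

Line 1 (E-606, Farune, 1,545 kg, $251,077.95):
Base rate for E-606 is $3.07/kg.
E-606 has an FTA preferential rate, but origin Farune is not Faria; base rate stands.
Duty = 1,545 × $3.07 = $4,743.15.
Line 2 (E-346, Farune, 1,517 pairs, $27,108.79):
Base rate for E-346 is 11.5% + $1.48/pair.
The additional-duty order on E-346 targets Hesara, not Farune; it does not apply.
Duty = $27,108.79 × 11.5% + 1,517 × $1.48 = $5,362.67.
Line 3 (B-115, Faria, 2,193 pairs, $118,729.02):
Base rate for B-115 is 19% + $3.07/pair.
Origin Faria qualifies under the Velica–Faria agreement and B-115 is covered: preferential rate Free applies instead.
Duty = $118,729.02 × 0% = $0.00.
Total = $4,743.15 + $5,362.67 + $0.00 = $10,105.82.

$10,105.82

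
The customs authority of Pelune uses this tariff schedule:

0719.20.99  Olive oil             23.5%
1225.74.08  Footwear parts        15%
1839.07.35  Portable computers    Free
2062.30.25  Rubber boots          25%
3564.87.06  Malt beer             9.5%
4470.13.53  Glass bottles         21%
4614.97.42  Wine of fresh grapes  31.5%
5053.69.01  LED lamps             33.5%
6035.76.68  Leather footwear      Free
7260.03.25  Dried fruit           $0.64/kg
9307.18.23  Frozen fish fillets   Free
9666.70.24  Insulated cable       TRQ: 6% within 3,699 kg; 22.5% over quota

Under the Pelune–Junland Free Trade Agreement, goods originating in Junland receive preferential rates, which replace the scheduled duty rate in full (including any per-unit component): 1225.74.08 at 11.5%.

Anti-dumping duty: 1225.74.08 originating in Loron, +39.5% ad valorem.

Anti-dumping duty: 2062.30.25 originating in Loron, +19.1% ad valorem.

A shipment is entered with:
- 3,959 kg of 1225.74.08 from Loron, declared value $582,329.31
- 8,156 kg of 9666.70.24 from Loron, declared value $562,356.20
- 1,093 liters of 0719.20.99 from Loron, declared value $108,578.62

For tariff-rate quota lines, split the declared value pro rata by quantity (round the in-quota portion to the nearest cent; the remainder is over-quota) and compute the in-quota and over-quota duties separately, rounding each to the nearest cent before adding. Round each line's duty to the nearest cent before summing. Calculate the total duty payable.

Line 1 (1225.74.08, Loron, 3,959 kg, $582,329.31):
Base rate for 1225.74.08 is 15%.
1225.74.08 has an FTA preferential rate, but origin Loron is not Junland; base rate stands.
Additional duty on 1225.74.08 from Loron: +39.5%. Applied ad valorem rate: 15% + 39.5% = 54.5%.
Duty = $582,329.31 × 54.5% = $317,369.47.
Line 2 (9666.70.24, Loron, 8,156 kg, $562,356.20):
Code 9666.70.24 is under a tariff-rate quota (threshold 3,699 kg). In-quota: 3,699 kg at 6%; over-quota: 4,457 kg at 22.5%.
Pro-rata value split: in-quota = $562,356.20 × 3,699/8,156 = $255,046.05; over-quota = $562,356.20 − $255,046.05 = $307,310.15.
In-quota duty = $255,046.05 × 6% = $15,302.76. Over-quota duty = $307,310.15 × 22.5% = $69,144.78.
Line duty = $15,302.76 + $69,144.78 = $84,447.54.
Line 3 (0719.20.99, Loron, 1,093 liters, $108,578.62):
Base rate for 0719.20.99 is 23.5%.
Duty = $108,578.62 × 23.5% = $25,515.98.
Total = $317,369.47 + $84,447.54 + $25,515.98 = $427,332.99.

$427,332.99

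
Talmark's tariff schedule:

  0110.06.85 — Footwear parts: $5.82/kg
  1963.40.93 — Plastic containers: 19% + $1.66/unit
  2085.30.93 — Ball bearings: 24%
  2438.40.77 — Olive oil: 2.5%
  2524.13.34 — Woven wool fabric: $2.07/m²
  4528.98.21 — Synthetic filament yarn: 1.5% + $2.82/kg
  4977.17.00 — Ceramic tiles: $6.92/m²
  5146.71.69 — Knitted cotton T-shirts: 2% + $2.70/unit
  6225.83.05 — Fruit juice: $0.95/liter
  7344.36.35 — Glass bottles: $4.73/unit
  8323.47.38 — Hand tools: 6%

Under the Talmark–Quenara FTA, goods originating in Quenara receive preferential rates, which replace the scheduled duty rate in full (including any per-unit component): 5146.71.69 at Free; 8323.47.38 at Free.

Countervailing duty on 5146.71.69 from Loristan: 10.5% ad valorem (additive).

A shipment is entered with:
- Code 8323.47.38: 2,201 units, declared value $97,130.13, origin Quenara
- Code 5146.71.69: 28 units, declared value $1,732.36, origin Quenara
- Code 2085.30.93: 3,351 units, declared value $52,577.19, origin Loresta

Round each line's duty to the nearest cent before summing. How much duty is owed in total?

$12,618.53

Line 1 (8323.47.38, Quenara, 2,201 units, $97,130.13):
Base rate for 8323.47.38 is 6%.
Origin Quenara qualifies under the Talmark–Quenara agreement and 8323.47.38 is covered: preferential rate Free applies instead.
Duty = $97,130.13 × 0% = $0.00.
Line 2 (5146.71.69, Quenara, 28 units, $1,732.36):
Base rate for 5146.71.69 is 2% + $2.70/unit.
Origin Quenara qualifies under the Talmark–Quenara agreement and 5146.71.69 is covered: preferential rate Free applies instead.
The additional-duty order on 5146.71.69 targets Loristan, not Quenara; it does not apply.
Duty = $1,732.36 × 0% = $0.00.
Line 3 (2085.30.93, Loresta, 3,351 units, $52,577.19):
Base rate for 2085.30.93 is 24%.
Duty = $52,577.19 × 24% = $12,618.53.
Total = $0.00 + $0.00 + $12,618.53 = $12,618.53.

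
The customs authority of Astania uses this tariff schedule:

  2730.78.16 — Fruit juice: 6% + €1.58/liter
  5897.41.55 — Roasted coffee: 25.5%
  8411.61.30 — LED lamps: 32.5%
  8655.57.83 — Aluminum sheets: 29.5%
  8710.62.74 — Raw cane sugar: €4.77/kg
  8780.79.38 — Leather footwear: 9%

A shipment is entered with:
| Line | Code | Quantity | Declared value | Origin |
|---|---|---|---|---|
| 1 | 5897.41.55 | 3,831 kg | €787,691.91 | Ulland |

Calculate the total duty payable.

Line 1 (5897.41.55, Ulland, 3,831 kg, €787,691.91):
Base rate for 5897.41.55 is 25.5%.
Duty = €787,691.91 × 25.5% = €200,861.44.

€200,861.44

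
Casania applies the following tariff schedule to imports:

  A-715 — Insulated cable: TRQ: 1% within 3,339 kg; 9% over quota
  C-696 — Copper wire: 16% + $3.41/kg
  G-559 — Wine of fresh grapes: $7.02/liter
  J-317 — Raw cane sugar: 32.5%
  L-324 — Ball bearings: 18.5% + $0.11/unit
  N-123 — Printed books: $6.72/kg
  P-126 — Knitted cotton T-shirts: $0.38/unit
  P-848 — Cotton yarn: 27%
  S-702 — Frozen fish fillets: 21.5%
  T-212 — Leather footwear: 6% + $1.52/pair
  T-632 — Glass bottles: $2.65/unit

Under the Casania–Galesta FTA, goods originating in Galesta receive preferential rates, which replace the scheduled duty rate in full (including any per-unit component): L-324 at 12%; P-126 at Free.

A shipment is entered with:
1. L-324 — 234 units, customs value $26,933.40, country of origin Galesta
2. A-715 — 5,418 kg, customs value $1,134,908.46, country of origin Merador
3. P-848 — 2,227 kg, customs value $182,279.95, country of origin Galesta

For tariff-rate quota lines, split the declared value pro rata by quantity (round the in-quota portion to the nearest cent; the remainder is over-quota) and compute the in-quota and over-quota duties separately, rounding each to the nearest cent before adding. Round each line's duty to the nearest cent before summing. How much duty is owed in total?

Line 1 (L-324, Galesta, 234 units, $26,933.40):
Base rate for L-324 is 18.5% + $0.11/unit.
Origin Galesta qualifies under the Casania–Galesta agreement and L-324 is covered: preferential rate 12% applies instead.
Duty = $26,933.40 × 12% = $3,232.01.
Line 2 (A-715, Merador, 5,418 kg, $1,134,908.46):
Code A-715 is under a tariff-rate quota (threshold 3,339 kg). In-quota: 3,339 kg at 1%; over-quota: 2,079 kg at 9%.
Pro-rata value split: in-quota = $1,134,908.46 × 3,339/5,418 = $699,420.33; over-quota = $1,134,908.46 − $699,420.33 = $435,488.13.
In-quota duty = $699,420.33 × 1% = $6,994.20. Over-quota duty = $435,488.13 × 9% = $39,193.93.
Line duty = $6,994.20 + $39,193.93 = $46,188.13.
Line 3 (P-848, Galesta, 2,227 kg, $182,279.95):
Base rate for P-848 is 27%.
Origin Galesta is the FTA partner but P-848 is not on the preference list; base rate stands.
Duty = $182,279.95 × 27% = $49,215.59.
Total = $3,232.01 + $46,188.13 + $49,215.59 = $98,635.73.

$98,635.73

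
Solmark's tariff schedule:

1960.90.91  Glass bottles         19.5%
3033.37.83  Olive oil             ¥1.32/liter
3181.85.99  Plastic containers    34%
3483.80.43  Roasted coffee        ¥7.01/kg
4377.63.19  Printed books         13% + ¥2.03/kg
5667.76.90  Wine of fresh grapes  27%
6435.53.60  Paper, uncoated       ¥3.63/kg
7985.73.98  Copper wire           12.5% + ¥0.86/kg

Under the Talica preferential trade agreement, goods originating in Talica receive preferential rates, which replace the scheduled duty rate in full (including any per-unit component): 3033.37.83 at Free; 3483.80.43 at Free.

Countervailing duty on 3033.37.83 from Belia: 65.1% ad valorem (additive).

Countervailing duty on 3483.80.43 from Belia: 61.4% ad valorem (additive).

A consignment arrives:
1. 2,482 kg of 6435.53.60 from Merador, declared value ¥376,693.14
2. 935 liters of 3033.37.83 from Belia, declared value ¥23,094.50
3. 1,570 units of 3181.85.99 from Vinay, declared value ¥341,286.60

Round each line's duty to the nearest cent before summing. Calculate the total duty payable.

Line 1 (6435.53.60, Merador, 2,482 kg, ¥376,693.14):
Base rate for 6435.53.60 is ¥3.63/kg.
Duty = 2,482 × ¥3.63 = ¥9,009.66.
Line 2 (3033.37.83, Belia, 935 liters, ¥23,094.50):
Base rate for 3033.37.83 is ¥1.32/liter.
3033.37.83 has an FTA preferential rate, but origin Belia is not Talica; base rate stands.
Additional duty on 3033.37.83 from Belia: +65.1% ad valorem. Applied ad valorem rate = 65.1%.
Duty = ¥23,094.50 × 65.1% + 935 × ¥1.32 = ¥16,268.72.
Line 3 (3181.85.99, Vinay, 1,570 units, ¥341,286.60):
Base rate for 3181.85.99 is 34%.
Duty = ¥341,286.60 × 34% = ¥116,037.44.
Total = ¥9,009.66 + ¥16,268.72 + ¥116,037.44 = ¥141,315.82.

¥141,315.82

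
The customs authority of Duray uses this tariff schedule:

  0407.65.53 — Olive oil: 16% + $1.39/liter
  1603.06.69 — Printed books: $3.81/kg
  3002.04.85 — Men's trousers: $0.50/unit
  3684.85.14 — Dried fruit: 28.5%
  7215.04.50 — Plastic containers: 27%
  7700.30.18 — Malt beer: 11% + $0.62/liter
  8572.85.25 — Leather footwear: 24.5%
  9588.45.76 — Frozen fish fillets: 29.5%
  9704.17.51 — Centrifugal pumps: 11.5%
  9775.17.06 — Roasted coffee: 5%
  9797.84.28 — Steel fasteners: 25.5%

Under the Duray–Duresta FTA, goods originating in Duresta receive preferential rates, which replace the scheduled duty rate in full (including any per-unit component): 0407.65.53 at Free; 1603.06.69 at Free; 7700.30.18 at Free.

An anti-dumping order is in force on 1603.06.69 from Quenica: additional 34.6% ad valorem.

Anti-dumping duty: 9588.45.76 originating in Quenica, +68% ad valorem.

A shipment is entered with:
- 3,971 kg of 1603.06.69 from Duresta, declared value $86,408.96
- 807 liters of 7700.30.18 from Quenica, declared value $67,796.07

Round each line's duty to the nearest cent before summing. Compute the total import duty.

$7,957.91

Line 1 (1603.06.69, Duresta, 3,971 kg, $86,408.96):
Base rate for 1603.06.69 is $3.81/kg.
Origin Duresta qualifies under the Duray–Duresta agreement and 1603.06.69 is covered: preferential rate Free applies instead.
The additional-duty order on 1603.06.69 targets Quenica, not Duresta; it does not apply.
Duty = $86,408.96 × 0% = $0.00.
Line 2 (7700.30.18, Quenica, 807 liters, $67,796.07):
Base rate for 7700.30.18 is 11% + $0.62/liter.
7700.30.18 has an FTA preferential rate, but origin Quenica is not Duresta; base rate stands.
Duty = $67,796.07 × 11% + 807 × $0.62 = $7,957.91.
Total = $0.00 + $7,957.91 = $7,957.91.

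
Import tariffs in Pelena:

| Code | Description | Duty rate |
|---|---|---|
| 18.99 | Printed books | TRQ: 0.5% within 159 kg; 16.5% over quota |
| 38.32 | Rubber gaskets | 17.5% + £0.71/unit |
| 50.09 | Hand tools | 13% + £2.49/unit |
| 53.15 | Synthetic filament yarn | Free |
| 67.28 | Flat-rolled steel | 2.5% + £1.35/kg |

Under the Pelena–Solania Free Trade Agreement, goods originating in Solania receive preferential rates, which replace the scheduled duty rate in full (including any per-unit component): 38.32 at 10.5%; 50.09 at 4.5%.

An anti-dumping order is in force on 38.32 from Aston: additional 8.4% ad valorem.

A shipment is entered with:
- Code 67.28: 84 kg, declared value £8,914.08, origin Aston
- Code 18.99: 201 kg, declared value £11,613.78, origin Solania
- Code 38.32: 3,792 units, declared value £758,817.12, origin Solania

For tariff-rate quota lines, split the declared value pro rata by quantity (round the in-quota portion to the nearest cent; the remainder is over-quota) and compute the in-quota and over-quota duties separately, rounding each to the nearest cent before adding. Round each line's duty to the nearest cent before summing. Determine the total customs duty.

Line 1 (67.28, Aston, 84 kg, £8,914.08):
Base rate for 67.28 is 2.5% + £1.35/kg.
Duty = £8,914.08 × 2.5% + 84 × £1.35 = £336.25.
Line 2 (18.99, Solania, 201 kg, £11,613.78):
Code 18.99 is under a tariff-rate quota (threshold 159 kg). In-quota: 159 kg at 0.5%; over-quota: 42 kg at 16.5%.
Pro-rata value split: in-quota = £11,613.78 × 159/201 = £9,187.02; over-quota = £11,613.78 − £9,187.02 = £2,426.76.
In-quota duty = £9,187.02 × 0.5% = £45.94. Over-quota duty = £2,426.76 × 16.5% = £400.42.
Line duty = £45.94 + £400.42 = £446.36.
Line 3 (38.32, Solania, 3,792 units, £758,817.12):
Base rate for 38.32 is 17.5% + £0.71/unit.
Origin Solania qualifies under the Pelena–Solania agreement and 38.32 is covered: preferential rate 10.5% applies instead.
The additional-duty order on 38.32 targets Aston, not Solania; it does not apply.
Duty = £758,817.12 × 10.5% = £79,675.80.
Total = £336.25 + £446.36 + £79,675.80 = £80,458.41.

£80,458.41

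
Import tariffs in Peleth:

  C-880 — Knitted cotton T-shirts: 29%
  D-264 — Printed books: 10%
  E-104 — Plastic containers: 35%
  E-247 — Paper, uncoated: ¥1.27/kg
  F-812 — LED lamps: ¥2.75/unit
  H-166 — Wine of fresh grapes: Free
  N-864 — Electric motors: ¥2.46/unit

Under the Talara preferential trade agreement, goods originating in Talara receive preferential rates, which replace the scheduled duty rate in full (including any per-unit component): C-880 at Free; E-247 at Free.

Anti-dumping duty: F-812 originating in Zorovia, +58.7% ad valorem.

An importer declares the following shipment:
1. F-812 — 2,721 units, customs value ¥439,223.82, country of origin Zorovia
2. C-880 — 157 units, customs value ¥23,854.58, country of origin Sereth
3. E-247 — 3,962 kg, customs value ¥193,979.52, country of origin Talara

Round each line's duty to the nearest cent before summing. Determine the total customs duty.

Line 1 (F-812, Zorovia, 2,721 units, ¥439,223.82):
Base rate for F-812 is ¥2.75/unit.
Additional duty on F-812 from Zorovia: +58.7% ad valorem. Applied ad valorem rate = 58.7%.
Duty = ¥439,223.82 × 58.7% + 2,721 × ¥2.75 = ¥265,307.13.
Line 2 (C-880, Sereth, 157 units, ¥23,854.58):
Base rate for C-880 is 29%.
C-880 has an FTA preferential rate, but origin Sereth is not Talara; base rate stands.
Duty = ¥23,854.58 × 29% = ¥6,917.83.
Line 3 (E-247, Talara, 3,962 kg, ¥193,979.52):
Base rate for E-247 is ¥1.27/kg.
Origin Talara qualifies under the Peleth–Talara agreement and E-247 is covered: preferential rate Free applies instead.
Duty = ¥193,979.52 × 0% = ¥0.00.
Total = ¥265,307.13 + ¥6,917.83 + ¥0.00 = ¥272,224.96.

¥272,224.96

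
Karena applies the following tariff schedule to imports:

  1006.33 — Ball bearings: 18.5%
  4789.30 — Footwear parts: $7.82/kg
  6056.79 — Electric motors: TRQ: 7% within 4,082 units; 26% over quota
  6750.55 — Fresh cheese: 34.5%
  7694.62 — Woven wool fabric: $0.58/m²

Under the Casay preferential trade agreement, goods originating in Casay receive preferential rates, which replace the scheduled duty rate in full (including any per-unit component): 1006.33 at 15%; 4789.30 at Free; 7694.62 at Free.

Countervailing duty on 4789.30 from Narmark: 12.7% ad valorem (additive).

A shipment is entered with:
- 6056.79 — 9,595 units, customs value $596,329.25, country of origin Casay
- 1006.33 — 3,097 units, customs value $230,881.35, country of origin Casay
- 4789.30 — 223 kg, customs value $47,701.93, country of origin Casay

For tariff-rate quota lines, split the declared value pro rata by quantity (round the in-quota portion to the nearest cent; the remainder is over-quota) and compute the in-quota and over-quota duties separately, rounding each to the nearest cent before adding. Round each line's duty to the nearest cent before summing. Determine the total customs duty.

$141,475.51

Line 1 (6056.79, Casay, 9,595 units, $596,329.25):
Code 6056.79 is under a tariff-rate quota (threshold 4,082 units). In-quota: 4,082 units at 7%; over-quota: 5,513 units at 26%.
Pro-rata value split: in-quota = $596,329.25 × 4,082/9,595 = $253,696.30; over-quota = $596,329.25 − $253,696.30 = $342,632.95.
In-quota duty = $253,696.30 × 7% = $17,758.74. Over-quota duty = $342,632.95 × 26% = $89,084.57.
Line duty = $17,758.74 + $89,084.57 = $106,843.31.
Line 2 (1006.33, Casay, 3,097 units, $230,881.35):
Base rate for 1006.33 is 18.5%.
Origin Casay qualifies under the Karena–Casay agreement and 1006.33 is covered: preferential rate 15% applies instead.
Duty = $230,881.35 × 15% = $34,632.20.
Line 3 (4789.30, Casay, 223 kg, $47,701.93):
Base rate for 4789.30 is $7.82/kg.
Origin Casay qualifies under the Karena–Casay agreement and 4789.30 is covered: preferential rate Free applies instead.
The additional-duty order on 4789.30 targets Narmark, not Casay; it does not apply.
Duty = $47,701.93 × 0% = $0.00.
Total = $106,843.31 + $34,632.20 + $0.00 = $141,475.51.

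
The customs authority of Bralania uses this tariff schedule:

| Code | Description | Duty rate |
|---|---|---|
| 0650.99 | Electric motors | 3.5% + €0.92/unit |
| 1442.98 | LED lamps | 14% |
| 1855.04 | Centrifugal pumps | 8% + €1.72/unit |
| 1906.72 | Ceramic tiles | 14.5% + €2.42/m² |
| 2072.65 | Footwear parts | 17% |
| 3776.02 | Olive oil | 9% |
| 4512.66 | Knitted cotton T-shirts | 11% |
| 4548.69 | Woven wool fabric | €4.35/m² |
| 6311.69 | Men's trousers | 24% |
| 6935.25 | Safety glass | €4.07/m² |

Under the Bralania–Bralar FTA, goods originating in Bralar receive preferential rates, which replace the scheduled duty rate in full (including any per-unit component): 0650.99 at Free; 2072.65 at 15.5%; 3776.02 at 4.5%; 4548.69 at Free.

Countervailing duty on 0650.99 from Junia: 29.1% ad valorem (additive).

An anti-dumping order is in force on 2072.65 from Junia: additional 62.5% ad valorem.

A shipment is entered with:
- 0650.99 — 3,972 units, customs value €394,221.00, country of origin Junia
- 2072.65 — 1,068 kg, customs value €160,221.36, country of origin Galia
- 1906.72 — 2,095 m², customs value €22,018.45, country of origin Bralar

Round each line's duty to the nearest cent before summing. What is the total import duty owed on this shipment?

Line 1 (0650.99, Junia, 3,972 units, €394,221.00):
Base rate for 0650.99 is 3.5% + €0.92/unit.
0650.99 has an FTA preferential rate, but origin Junia is not Bralar; base rate stands.
Additional duty on 0650.99 from Junia: +29.1%. Applied ad valorem rate: 3.5% + 29.1% = 32.6%.
Duty = €394,221.00 × 32.6% + 3,972 × €0.92 = €132,170.29.
Line 2 (2072.65, Galia, 1,068 kg, €160,221.36):
Base rate for 2072.65 is 17%.
2072.65 has an FTA preferential rate, but origin Galia is not Bralar; base rate stands.
The additional-duty order on 2072.65 targets Junia, not Galia; it does not apply.
Duty = €160,221.36 × 17% = €27,237.63.
Line 3 (1906.72, Bralar, 2,095 m², €22,018.45):
Base rate for 1906.72 is 14.5% + €2.42/m².
Origin Bralar is the FTA partner but 1906.72 is not on the preference list; base rate stands.
Duty = €22,018.45 × 14.5% + 2,095 × €2.42 = €8,262.58.
Total = €132,170.29 + €27,237.63 + €8,262.58 = €167,670.50.

€167,670.50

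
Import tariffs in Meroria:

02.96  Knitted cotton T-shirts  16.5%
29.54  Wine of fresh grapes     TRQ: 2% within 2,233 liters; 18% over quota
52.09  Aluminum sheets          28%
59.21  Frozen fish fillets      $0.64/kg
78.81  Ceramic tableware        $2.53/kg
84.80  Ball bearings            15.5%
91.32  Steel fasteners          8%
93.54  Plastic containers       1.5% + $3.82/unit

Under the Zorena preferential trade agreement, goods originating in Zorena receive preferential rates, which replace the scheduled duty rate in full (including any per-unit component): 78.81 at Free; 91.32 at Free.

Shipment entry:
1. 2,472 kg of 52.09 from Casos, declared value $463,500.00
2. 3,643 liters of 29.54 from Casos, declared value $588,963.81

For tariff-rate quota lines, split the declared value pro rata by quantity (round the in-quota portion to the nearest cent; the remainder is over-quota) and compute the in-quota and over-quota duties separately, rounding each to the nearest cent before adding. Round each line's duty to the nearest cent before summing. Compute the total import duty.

Line 1 (52.09, Casos, 2,472 kg, $463,500.00):
Base rate for 52.09 is 28%.
Duty = $463,500.00 × 28% = $129,780.00.
Line 2 (29.54, Casos, 3,643 liters, $588,963.81):
Code 29.54 is under a tariff-rate quota (threshold 2,233 liters). In-quota: 2,233 liters at 2%; over-quota: 1,410 liters at 18%.
Pro-rata value split: in-quota = $588,963.81 × 2,233/3,643 = $361,009.11; over-quota = $588,963.81 − $361,009.11 = $227,954.70.
In-quota duty = $361,009.11 × 2% = $7,220.18. Over-quota duty = $227,954.70 × 18% = $41,031.85.
Line duty = $7,220.18 + $41,031.85 = $48,252.03.
Total = $129,780.00 + $48,252.03 = $178,032.03.

$178,032.03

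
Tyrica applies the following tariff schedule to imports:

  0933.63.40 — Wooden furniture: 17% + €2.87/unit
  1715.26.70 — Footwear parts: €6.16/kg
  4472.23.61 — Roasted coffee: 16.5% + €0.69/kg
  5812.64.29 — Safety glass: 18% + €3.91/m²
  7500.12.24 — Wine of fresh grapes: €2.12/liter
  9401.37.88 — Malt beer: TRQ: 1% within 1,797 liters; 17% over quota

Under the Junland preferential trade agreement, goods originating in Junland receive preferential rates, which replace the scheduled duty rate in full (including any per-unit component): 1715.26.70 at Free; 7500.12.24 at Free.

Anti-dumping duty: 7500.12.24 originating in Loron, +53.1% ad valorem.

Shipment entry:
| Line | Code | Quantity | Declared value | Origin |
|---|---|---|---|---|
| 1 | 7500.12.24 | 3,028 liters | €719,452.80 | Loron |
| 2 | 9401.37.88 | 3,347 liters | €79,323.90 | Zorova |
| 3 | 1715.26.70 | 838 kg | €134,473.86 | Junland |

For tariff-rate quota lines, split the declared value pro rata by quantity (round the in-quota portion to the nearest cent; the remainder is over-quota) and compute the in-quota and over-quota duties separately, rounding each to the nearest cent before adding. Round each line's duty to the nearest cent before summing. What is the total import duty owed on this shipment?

€395,119.64

Line 1 (7500.12.24, Loron, 3,028 liters, €719,452.80):
Base rate for 7500.12.24 is €2.12/liter.
7500.12.24 has an FTA preferential rate, but origin Loron is not Junland; base rate stands.
Additional duty on 7500.12.24 from Loron: +53.1% ad valorem. Applied ad valorem rate = 53.1%.
Duty = €719,452.80 × 53.1% + 3,028 × €2.12 = €388,448.80.
Line 2 (9401.37.88, Zorova, 3,347 liters, €79,323.90):
Code 9401.37.88 is under a tariff-rate quota (threshold 1,797 liters). In-quota: 1,797 liters at 1%; over-quota: 1,550 liters at 17%.
Pro-rata value split: in-quota = €79,323.90 × 1,797/3,347 = €42,588.90; over-quota = €79,323.90 − €42,588.90 = €36,735.00.
In-quota duty = €42,588.90 × 1% = €425.89. Over-quota duty = €36,735.00 × 17% = €6,244.95.
Line duty = €425.89 + €6,244.95 = €6,670.84.
Line 3 (1715.26.70, Junland, 838 kg, €134,473.86):
Base rate for 1715.26.70 is €6.16/kg.
Origin Junland qualifies under the Tyrica–Junland agreement and 1715.26.70 is covered: preferential rate Free applies instead.
Duty = €134,473.86 × 0% = €0.00.
Total = €388,448.80 + €6,670.84 + €0.00 = €395,119.64.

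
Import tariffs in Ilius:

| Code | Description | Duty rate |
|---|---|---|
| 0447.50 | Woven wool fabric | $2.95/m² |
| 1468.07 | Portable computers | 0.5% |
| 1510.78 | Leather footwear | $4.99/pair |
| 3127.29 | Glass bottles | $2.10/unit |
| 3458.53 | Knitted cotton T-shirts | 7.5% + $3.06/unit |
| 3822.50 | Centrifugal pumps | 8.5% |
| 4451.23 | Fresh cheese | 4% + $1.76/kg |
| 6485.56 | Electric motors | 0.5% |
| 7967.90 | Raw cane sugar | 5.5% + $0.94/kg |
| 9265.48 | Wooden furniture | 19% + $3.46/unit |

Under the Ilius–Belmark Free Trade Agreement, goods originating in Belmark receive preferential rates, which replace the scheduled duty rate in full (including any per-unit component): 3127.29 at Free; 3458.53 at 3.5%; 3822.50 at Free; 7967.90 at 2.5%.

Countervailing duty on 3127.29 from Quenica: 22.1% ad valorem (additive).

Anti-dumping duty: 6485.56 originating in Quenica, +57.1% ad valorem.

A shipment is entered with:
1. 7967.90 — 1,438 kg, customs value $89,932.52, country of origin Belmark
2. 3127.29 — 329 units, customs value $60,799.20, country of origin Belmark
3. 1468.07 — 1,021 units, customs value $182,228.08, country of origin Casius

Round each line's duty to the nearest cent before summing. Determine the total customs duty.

$3,159.45

Line 1 (7967.90, Belmark, 1,438 kg, $89,932.52):
Base rate for 7967.90 is 5.5% + $0.94/kg.
Origin Belmark qualifies under the Ilius–Belmark agreement and 7967.90 is covered: preferential rate 2.5% applies instead.
Duty = $89,932.52 × 2.5% = $2,248.31.
Line 2 (3127.29, Belmark, 329 units, $60,799.20):
Base rate for 3127.29 is $2.10/unit.
Origin Belmark qualifies under the Ilius–Belmark agreement and 3127.29 is covered: preferential rate Free applies instead.
The additional-duty order on 3127.29 targets Quenica, not Belmark; it does not apply.
Duty = $60,799.20 × 0% = $0.00.
Line 3 (1468.07, Casius, 1,021 units, $182,228.08):
Base rate for 1468.07 is 0.5%.
Duty = $182,228.08 × 0.5% = $911.14.
Total = $2,248.31 + $0.00 + $911.14 = $3,159.45.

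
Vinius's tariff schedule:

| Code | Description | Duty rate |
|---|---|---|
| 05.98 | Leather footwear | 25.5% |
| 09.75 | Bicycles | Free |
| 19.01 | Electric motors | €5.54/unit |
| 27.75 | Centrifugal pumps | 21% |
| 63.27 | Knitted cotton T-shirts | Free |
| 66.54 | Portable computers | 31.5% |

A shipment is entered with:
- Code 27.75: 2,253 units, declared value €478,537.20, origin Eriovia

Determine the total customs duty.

€100,492.81

Line 1 (27.75, Eriovia, 2,253 units, €478,537.20):
Base rate for 27.75 is 21%.
Duty = €478,537.20 × 21% = €100,492.81.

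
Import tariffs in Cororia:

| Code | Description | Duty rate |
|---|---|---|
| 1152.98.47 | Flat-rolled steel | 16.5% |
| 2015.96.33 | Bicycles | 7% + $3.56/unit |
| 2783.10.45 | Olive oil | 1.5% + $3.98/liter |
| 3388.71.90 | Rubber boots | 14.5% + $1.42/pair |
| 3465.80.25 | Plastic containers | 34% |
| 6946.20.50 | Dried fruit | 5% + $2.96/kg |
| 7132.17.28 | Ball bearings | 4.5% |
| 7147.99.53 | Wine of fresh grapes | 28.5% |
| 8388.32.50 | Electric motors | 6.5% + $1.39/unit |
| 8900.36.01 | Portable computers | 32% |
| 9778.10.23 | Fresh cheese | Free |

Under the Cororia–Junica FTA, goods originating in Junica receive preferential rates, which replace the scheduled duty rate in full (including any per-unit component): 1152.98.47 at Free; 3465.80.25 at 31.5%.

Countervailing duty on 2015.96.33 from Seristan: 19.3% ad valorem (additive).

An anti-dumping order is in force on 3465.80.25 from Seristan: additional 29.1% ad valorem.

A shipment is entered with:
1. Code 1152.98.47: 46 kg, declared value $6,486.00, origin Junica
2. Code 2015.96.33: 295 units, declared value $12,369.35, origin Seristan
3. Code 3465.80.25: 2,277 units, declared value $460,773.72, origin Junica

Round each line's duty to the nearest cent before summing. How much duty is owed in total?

Line 1 (1152.98.47, Junica, 46 kg, $6,486.00):
Base rate for 1152.98.47 is 16.5%.
Origin Junica qualifies under the Cororia–Junica agreement and 1152.98.47 is covered: preferential rate Free applies instead.
Duty = $6,486.00 × 0% = $0.00.
Line 2 (2015.96.33, Seristan, 295 units, $12,369.35):
Base rate for 2015.96.33 is 7% + $3.56/unit.
Additional duty on 2015.96.33 from Seristan: +19.3%. Applied ad valorem rate: 7% + 19.3% = 26.3%.
Duty = $12,369.35 × 26.3% + 295 × $3.56 = $4,303.34.
Line 3 (3465.80.25, Junica, 2,277 units, $460,773.72):
Base rate for 3465.80.25 is 34%.
Origin Junica qualifies under the Cororia–Junica agreement and 3465.80.25 is covered: preferential rate 31.5% applies instead.
The additional-duty order on 3465.80.25 targets Seristan, not Junica; it does not apply.
Duty = $460,773.72 × 31.5% = $145,143.72.
Total = $0.00 + $4,303.34 + $145,143.72 = $149,447.06.

$149,447.06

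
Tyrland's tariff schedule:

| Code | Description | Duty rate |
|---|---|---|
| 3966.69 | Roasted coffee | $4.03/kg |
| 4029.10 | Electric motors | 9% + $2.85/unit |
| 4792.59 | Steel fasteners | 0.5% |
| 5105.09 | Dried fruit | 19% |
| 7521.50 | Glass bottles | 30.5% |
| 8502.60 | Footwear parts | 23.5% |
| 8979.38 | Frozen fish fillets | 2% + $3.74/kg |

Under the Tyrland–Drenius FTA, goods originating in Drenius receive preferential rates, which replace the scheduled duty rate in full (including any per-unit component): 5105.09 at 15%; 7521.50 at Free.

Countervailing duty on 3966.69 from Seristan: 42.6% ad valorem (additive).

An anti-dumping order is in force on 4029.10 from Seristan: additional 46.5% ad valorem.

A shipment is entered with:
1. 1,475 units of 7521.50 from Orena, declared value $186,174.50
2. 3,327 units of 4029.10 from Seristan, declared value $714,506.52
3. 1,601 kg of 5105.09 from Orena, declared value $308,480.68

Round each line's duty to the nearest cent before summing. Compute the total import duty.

Line 1 (7521.50, Orena, 1,475 units, $186,174.50):
Base rate for 7521.50 is 30.5%.
7521.50 has an FTA preferential rate, but origin Orena is not Drenius; base rate stands.
Duty = $186,174.50 × 30.5% = $56,783.22.
Line 2 (4029.10, Seristan, 3,327 units, $714,506.52):
Base rate for 4029.10 is 9% + $2.85/unit.
Additional duty on 4029.10 from Seristan: +46.5%. Applied ad valorem rate: 9% + 46.5% = 55.5%.
Duty = $714,506.52 × 55.5% + 3,327 × $2.85 = $406,033.07.
Line 3 (5105.09, Orena, 1,601 kg, $308,480.68):
Base rate for 5105.09 is 19%.
5105.09 has an FTA preferential rate, but origin Orena is not Drenius; base rate stands.
Duty = $308,480.68 × 19% = $58,611.33.
Total = $56,783.22 + $406,033.07 + $58,611.33 = $521,427.62.

$521,427.62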